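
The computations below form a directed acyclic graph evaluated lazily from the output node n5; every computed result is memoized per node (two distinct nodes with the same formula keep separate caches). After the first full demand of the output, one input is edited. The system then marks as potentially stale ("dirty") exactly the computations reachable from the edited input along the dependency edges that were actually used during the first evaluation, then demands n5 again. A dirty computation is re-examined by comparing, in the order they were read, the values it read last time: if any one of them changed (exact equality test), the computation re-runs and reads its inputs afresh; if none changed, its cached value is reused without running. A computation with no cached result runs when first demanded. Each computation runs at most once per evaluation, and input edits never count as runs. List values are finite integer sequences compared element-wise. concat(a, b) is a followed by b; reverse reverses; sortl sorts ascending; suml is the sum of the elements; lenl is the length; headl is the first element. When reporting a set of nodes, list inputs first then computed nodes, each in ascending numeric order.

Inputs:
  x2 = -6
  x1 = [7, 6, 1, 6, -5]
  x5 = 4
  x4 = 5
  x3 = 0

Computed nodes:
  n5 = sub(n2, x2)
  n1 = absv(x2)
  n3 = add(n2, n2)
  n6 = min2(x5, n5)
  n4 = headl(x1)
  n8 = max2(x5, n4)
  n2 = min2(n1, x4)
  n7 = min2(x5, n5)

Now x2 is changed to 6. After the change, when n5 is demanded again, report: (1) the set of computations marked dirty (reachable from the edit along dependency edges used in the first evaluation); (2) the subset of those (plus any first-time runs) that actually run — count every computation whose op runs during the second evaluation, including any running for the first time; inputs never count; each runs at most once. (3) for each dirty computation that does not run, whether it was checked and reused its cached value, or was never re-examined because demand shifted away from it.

The edit dirties: n1, n2, n5.
2 computations run: n1, n5.
Cache hits after checking: n2.
Note where the cutoff bites: n2 is checked, finds nothing changed, and keeps its cache.

First demand of the output computes:
  n1 = absv(-6) = 6
  n2 = min2(6, 5) = 5
  n5 = sub(5, -6) = 11

After the edit, cleaning proceeds:
  n1: a read changed (x2 -6->6) — executes, giving 6 — identical to its old value.
  n2: dirty, but its reads are unchanged (n1 unchanged, x4 unchanged); cached 5 stands.
  n5: a read changed (x2 -6->6) — executes, giving -1.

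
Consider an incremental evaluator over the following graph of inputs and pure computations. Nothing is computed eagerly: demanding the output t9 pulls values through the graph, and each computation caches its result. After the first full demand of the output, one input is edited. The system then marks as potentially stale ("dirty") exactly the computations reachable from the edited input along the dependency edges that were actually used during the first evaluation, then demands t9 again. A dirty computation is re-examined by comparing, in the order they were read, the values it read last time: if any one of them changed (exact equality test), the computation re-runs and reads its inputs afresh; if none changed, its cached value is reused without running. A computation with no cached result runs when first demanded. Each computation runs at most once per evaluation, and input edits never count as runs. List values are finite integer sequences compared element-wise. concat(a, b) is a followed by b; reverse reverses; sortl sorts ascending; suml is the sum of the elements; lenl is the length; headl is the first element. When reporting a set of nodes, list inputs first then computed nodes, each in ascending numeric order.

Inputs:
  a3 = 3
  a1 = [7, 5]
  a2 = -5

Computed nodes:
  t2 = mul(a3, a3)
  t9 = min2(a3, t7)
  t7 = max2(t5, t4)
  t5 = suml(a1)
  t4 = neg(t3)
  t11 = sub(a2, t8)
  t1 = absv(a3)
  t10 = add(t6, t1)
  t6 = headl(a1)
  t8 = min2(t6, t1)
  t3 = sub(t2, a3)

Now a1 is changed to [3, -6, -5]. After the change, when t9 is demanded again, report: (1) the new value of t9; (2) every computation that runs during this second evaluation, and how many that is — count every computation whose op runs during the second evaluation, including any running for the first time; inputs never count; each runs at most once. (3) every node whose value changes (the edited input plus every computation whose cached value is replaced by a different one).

Initial pass — values computed on the first demand:
  t2 = mul(3, 3) = 9
  t3 = sub(9, 3) = 6
  t4 = neg(6) = -6
  t5 = suml([7, 5]) = 12
  t7 = max2(12, -6) = 12
  t9 = min2(3, 12) = 3

Second demand — change propagation:
  t5: re-runs because a1 [7, 5]->[3, -6, -5]; new result -8.
  t7: re-runs because t5 12->-8; new result -6.
  t9: re-runs because t7 12->-6; new result -6.

t9 now evaluates to -6.
Run set: t5, t7, t9 (3 run).
Changed values: a1, t5, t7, t9.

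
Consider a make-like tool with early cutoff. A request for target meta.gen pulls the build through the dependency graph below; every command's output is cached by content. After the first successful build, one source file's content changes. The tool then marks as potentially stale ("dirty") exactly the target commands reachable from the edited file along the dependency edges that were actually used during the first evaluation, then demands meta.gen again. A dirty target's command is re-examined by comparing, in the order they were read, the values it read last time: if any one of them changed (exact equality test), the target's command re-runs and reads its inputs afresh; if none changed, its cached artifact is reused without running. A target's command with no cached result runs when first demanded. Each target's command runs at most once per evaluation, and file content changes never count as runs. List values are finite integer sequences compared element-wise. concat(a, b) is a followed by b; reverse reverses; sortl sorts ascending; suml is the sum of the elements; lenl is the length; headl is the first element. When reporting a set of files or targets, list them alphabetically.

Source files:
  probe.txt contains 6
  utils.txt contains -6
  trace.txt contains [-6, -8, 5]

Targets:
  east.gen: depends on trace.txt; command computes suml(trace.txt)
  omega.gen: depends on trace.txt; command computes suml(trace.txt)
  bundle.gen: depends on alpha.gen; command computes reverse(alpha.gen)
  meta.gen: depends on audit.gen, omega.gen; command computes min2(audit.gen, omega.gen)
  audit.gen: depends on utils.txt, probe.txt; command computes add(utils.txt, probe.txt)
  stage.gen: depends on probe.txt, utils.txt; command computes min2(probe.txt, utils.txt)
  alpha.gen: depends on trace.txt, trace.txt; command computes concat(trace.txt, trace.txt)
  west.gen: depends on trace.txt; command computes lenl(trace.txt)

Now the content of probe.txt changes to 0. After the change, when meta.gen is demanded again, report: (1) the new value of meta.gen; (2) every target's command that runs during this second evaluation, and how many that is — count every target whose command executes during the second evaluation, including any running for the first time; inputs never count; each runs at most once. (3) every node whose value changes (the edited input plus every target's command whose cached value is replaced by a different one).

First demand of the output computes:
  audit.gen = add(-6, 6) = 0
  omega.gen = suml([-6, -8, 5]) = -9
  meta.gen = min2(0, -9) = -9

After the edit, cleaning proceeds:
  audit.gen: a read changed (probe.txt 6->0) — executes, giving -6.
  meta.gen: a read changed (audit.gen 0->-6) — executes, giving -9 — identical to its old value.

Demanding meta.gen again yields -9.
2 target commands run: audit.gen, meta.gen.
The nodes whose values change: audit.gen, probe.txt.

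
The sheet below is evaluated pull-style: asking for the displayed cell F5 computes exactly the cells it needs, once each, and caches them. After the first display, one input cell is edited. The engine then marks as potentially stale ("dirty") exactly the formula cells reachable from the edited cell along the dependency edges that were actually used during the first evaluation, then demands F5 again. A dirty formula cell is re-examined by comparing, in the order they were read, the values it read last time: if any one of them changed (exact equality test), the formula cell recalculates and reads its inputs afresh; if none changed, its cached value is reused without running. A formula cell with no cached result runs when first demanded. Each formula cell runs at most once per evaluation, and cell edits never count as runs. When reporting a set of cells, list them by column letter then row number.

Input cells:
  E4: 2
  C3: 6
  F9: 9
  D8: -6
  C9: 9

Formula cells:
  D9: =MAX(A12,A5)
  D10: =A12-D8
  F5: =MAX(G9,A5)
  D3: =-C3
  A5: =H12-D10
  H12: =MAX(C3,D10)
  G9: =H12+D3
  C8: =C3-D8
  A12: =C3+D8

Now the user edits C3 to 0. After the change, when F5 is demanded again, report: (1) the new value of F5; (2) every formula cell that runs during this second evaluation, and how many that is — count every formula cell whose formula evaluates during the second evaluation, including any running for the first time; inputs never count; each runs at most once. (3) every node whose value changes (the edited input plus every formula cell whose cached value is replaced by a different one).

First demand of the output computes:
  A12 = 6 + -6 = 0
  D3 = -(6) = -6
  D10 = 0 - -6 = 6
  H12 = MAX(6, 6) = 6
  A5 = 6 - 6 = 0
  G9 = 6 + -6 = 0
  F5 = MAX(0, 0) = 0

After the edit, cleaning proceeds:
  A12: a read changed (C3 6->0) — executes, giving -6.
  D3: a read changed (C3 6->0) — executes, giving 0.
  D10: a read changed (A12 0->-6) — executes, giving 0.
  H12: a read changed (C3 6->0; D10 6->0) — executes, giving 0.
  A5: a read changed (H12 6->0; D10 6->0) — executes, giving 0 — identical to its old value.
  G9: a read changed (H12 6->0; D3 -6->0) — executes, giving 0 — identical to its old value.
  F5: dirty, but its reads are unchanged (G9 unchanged, A5 unchanged); cached 0 stands.

Note where the cutoff bites: F5 is checked, finds nothing changed, and keeps its cache.

Demanding F5 again yields 0.
6 formula cells run: A5, A12, D3, D10, G9, H12.
The nodes whose values change: A12, C3, D3, D10, H12.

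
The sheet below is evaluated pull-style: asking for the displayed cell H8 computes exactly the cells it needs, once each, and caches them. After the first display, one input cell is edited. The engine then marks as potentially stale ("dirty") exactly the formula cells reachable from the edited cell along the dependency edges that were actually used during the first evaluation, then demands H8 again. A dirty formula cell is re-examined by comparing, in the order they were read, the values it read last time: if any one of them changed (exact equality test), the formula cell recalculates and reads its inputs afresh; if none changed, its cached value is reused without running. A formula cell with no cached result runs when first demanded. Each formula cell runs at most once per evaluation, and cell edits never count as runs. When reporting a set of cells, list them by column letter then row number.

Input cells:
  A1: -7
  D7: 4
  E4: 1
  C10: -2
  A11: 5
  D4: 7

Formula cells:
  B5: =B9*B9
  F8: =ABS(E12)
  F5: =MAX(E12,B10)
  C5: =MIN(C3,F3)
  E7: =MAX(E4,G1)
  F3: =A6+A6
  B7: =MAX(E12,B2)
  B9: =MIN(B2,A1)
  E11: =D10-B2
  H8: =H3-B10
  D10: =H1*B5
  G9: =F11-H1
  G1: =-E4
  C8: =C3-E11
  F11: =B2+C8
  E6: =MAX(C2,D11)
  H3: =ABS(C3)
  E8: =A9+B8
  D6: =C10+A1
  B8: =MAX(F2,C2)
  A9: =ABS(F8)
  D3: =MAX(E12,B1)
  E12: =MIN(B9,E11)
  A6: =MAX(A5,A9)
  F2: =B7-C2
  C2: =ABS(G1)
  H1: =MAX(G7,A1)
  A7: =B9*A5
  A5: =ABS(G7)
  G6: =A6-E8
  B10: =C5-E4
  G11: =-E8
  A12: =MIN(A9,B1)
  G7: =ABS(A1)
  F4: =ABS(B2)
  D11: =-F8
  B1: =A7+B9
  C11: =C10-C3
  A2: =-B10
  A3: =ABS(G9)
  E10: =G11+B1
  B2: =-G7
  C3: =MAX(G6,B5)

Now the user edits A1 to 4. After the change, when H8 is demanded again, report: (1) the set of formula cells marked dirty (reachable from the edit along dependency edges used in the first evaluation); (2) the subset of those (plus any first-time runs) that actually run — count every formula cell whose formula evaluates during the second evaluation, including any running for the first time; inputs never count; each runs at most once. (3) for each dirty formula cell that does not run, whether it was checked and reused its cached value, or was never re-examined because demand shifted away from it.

The edit dirties: A5, A6, A9, B2, B5, B7, B8, B9, B10, C3, C5, D10, E8, E11, E12, F2, F3, F8, G6, G7, H1, H3, H8.
23 formula cells run: A5, A6, A9, B2, B5, B7, B8, B9, B10, C3, C5, D10, E8, E11, E12, F2, F3, F8, G6, G7, H1, H3, H8.
No dirty formula cell escaped a run.

First demand of the output computes:
  G1 = -(1) = -1
  C2 = ABS(-1) = 1
  G7 = ABS(-7) = 7
  A5 = ABS(7) = 7
  B2 = -(7) = -7
  B9 = MIN(-7, -7) = -7
  B5 = -7 * -7 = 49
  H1 = MAX(7, -7) = 7
  D10 = 7 * 49 = 343
  E11 = 343 - -7 = 350
  E12 = MIN(-7, 350) = -7
  B7 = MAX(-7, -7) = -7
  F2 = -7 - 1 = -8
  B8 = MAX(-8, 1) = 1
  F8 = ABS(-7) = 7
  A9 = ABS(7) = 7
  A6 = MAX(7, 7) = 7
  E8 = 7 + 1 = 8
  F3 = 7 + 7 = 14
  G6 = 7 - 8 = -1
  C3 = MAX(-1, 49) = 49
  C5 = MIN(49, 14) = 14
  B10 = 14 - 1 = 13
  H3 = ABS(49) = 49
  H8 = 49 - 13 = 36

After the edit, cleaning proceeds:
  G7: a read changed (A1 -7->4) — executes, giving 4.
  A5: a read changed (G7 7->4) — executes, giving 4.
  B2: a read changed (G7 7->4) — executes, giving -4.
  B9: a read changed (B2 -7->-4; A1 -7->4) — executes, giving -4.
  B5: a read changed (B9 -7->-4; B9 -7->-4) — executes, giving 16.
  H1: a read changed (G7 7->4; A1 -7->4) — executes, giving 4.
  D10: a read changed (H1 7->4; B5 49->16) — executes, giving 64.
  E11: a read changed (D10 343->64; B2 -7->-4) — executes, giving 68.
  E12: a read changed (B9 -7->-4; E11 350->68) — executes, giving -4.
  B7: a read changed (E12 -7->-4; B2 -7->-4) — executes, giving -4.
  F2: a read changed (B7 -7->-4) — executes, giving -5.
  B8: a read changed (F2 -8->-5) — executes, giving 1 — identical to its old value.
  F8: a read changed (E12 -7->-4) — executes, giving 4.
  A9: a read changed (F8 7->4) — executes, giving 4.
  A6: a read changed (A5 7->4; A9 7->4) — executes, giving 4.
  E8: a read changed (A9 7->4) — executes, giving 5.
  F3: a read changed (A6 7->4; A6 7->4) — executes, giving 8.
  G6: a read changed (A6 7->4; E8 8->5) — executes, giving -1 — identical to its old value.
  C3: a read changed (B5 49->16) — executes, giving 16.
  C5: a read changed (C3 49->16; F3 14->8) — executes, giving 8.
  B10: a read changed (C5 14->8) — executes, giving 7.
  H3: a read changed (C3 49->16) — executes, giving 16.
  H8: a read changed (H3 49->16; B10 13->7) — executes, giving 9.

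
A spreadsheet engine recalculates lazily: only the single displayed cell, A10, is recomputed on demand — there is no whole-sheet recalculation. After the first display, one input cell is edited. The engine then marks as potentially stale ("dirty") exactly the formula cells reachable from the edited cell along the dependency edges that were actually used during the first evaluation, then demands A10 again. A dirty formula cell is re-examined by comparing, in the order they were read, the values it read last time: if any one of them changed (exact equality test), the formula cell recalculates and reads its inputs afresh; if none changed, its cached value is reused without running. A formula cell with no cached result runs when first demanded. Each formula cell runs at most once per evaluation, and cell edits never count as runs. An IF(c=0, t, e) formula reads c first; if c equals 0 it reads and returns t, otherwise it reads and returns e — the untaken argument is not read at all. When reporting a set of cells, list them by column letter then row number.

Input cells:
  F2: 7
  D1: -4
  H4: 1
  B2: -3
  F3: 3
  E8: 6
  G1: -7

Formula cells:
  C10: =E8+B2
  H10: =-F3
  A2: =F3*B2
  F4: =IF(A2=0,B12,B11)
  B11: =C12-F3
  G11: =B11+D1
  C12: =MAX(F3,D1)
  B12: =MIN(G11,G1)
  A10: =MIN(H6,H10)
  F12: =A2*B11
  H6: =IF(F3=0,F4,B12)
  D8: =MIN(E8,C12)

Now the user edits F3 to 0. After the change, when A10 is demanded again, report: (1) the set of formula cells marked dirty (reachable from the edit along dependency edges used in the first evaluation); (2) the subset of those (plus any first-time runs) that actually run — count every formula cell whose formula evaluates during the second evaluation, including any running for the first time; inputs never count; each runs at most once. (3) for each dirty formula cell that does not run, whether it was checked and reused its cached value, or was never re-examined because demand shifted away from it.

Marked dirty: A10, B11, B12, C12, G11, H6, H10.
Formula cells that run: A2, A10, B11, C12, F4, H6, H10 — 7 in total.
Checked but reused from cache: B12, G11.
Key observation: a condition flipped, so demand reaches new nodes — A2, F4 run for the first time.

First evaluation (everything demanded from the output):
  C12 = MAX(3, -4) = 3
  B11 = 3 - 3 = 0
  G11 = 0 + -4 = -4
  B12 = MIN(-4, -7) = -7
  H6 = IF(F3=0: F3=3 -> else branch B12) = -7
  H10 = -(3) = -3
  A10 = MIN(-7, -3) = -7

Propagation after the edit:
  A2: demanded for the first time — runs, produces 0.
  C12: runs — F3 3->0; result 0.
  B11: runs — C12 3->0; F3 3->0; result 0 (same value as before).
  G11: checked — values it read are unchanged (B11 unchanged, D1 unchanged); reused cached -4 without running.
  B12: checked — values it read are unchanged (G11 unchanged, G1 unchanged); reused cached -7 without running.
  F4: demanded for the first time — runs, produces -7.
  H6: runs — F3 3->0; result -7 (same value as before).
  H10: runs — F3 3->0; result 0.
  A10: runs — H10 -3->0; result -7 (same value as before).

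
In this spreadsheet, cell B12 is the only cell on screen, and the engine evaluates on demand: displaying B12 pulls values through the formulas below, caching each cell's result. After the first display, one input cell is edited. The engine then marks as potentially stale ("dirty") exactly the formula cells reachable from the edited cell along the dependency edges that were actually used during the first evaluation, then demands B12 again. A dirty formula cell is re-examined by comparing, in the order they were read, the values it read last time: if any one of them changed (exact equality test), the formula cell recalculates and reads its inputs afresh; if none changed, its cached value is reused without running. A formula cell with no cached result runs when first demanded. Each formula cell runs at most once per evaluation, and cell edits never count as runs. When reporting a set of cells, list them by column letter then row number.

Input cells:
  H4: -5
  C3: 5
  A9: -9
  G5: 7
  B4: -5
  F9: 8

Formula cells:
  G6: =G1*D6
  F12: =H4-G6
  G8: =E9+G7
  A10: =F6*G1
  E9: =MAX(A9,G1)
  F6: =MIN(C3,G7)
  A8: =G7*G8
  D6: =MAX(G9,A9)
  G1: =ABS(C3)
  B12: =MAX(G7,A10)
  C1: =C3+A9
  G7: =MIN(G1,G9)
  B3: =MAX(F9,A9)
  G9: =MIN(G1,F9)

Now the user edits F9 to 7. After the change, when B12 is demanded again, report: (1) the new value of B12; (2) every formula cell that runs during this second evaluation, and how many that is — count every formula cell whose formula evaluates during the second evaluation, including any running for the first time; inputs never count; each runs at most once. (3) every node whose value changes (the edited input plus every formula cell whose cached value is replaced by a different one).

B12 now evaluates to 25.
Run set: G9 (1 run).
Changed values: F9.
The important point: G9 recomputes to an identical value, and the output ends up unchanged.

Initial pass — values computed on the first demand:
  G1 = ABS(5) = 5
  G9 = MIN(5, 8) = 5
  G7 = MIN(5, 5) = 5
  F6 = MIN(5, 5) = 5
  A10 = 5 * 5 = 25
  B12 = MAX(5, 25) = 25

Second demand — change propagation:
  G9: re-runs because F9 8->7; new result 5 (unchanged).
  G7: re-examined; everything it read last time is the same (G1 unchanged, G9 unchanged) — cache 5 kept, no run.
  F6: re-examined; everything it read last time is the same (C3 unchanged, G7 unchanged) — cache 5 kept, no run.
  A10: re-examined; everything it read last time is the same (F6 unchanged, G1 unchanged) — cache 25 kept, no run.
  B12: re-examined; everything it read last time is the same (G7 unchanged, A10 unchanged) — cache 25 kept, no run.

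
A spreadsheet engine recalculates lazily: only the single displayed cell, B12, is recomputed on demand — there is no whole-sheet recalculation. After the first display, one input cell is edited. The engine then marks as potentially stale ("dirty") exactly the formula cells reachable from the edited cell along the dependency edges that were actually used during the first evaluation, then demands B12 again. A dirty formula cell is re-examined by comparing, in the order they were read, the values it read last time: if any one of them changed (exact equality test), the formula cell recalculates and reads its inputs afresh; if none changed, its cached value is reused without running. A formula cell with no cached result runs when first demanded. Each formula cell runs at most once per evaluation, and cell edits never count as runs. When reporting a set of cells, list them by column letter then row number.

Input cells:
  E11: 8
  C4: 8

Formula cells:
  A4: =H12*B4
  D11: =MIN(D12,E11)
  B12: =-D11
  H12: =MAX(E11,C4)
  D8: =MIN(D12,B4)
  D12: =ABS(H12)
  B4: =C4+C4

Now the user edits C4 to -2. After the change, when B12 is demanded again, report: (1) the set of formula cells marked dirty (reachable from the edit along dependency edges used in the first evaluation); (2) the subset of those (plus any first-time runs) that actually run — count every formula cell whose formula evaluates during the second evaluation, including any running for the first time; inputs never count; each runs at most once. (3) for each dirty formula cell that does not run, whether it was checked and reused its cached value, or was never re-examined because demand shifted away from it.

Marked dirty: B12, D11, D12, H12.
Formula cells that run: H12 — 1 in total.
Checked but reused from cache: B12, D11, D12.
Key observation: the change is absorbed at H12 — it re-runs but produces the same value, and the output's value is unchanged.

First evaluation (everything demanded from the output):
  H12 = MAX(8, 8) = 8
  D12 = ABS(8) = 8
  D11 = MIN(8, 8) = 8
  B12 = -(8) = -8

Propagation after the edit:
  H12: runs — C4 8->-2; result 8 (same value as before).
  D12: checked — values it read are unchanged (H12 unchanged); reused cached 8 without running.
  D11: checked — values it read are unchanged (D12 unchanged, E11 unchanged); reused cached 8 without running.
  B12: checked — values it read are unchanged (D11 unchanged); reused cached -8 without running.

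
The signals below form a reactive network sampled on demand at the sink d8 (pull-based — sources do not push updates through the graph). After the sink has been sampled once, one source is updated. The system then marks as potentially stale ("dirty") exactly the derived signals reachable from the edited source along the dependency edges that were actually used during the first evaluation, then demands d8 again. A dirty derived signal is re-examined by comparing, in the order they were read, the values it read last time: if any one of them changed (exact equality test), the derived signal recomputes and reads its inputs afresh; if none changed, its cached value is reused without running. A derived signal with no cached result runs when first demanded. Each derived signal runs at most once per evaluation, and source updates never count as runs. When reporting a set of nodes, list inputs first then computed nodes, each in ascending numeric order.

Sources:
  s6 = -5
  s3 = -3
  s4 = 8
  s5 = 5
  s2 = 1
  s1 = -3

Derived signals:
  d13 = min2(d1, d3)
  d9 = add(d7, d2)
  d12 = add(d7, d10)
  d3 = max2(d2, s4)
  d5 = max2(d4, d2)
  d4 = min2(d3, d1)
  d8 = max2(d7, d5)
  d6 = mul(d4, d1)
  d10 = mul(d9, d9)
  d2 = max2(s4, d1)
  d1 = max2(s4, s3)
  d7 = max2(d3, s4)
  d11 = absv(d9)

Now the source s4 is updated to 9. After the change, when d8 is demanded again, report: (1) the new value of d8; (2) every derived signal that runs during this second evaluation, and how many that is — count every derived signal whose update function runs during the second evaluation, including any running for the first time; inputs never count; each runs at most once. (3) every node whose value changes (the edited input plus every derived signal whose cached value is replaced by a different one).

d8 now evaluates to 9.
Run set: d1, d2, d3, d4, d5, d7, d8 (7 run).
Changed values: s4, d1, d2, d3, d4, d5, d7, d8.

Initial pass — values computed on the first demand:
  d1 = max2(8, -3) = 8
  d2 = max2(8, 8) = 8
  d3 = max2(8, 8) = 8
  d4 = min2(8, 8) = 8
  d5 = max2(8, 8) = 8
  d7 = max2(8, 8) = 8
  d8 = max2(8, 8) = 8

Second demand — change propagation:
  d1: re-runs because s4 8->9; new result 9.
  d2: re-runs because s4 8->9; d1 8->9; new result 9.
  d3: re-runs because d2 8->9; s4 8->9; new result 9.
  d4: re-runs because d3 8->9; d1 8->9; new result 9.
  d5: re-runs because d4 8->9; d2 8->9; new result 9.
  d7: re-runs because d3 8->9; s4 8->9; new result 9.
  d8: re-runs because d7 8->9; d5 8->9; new result 9.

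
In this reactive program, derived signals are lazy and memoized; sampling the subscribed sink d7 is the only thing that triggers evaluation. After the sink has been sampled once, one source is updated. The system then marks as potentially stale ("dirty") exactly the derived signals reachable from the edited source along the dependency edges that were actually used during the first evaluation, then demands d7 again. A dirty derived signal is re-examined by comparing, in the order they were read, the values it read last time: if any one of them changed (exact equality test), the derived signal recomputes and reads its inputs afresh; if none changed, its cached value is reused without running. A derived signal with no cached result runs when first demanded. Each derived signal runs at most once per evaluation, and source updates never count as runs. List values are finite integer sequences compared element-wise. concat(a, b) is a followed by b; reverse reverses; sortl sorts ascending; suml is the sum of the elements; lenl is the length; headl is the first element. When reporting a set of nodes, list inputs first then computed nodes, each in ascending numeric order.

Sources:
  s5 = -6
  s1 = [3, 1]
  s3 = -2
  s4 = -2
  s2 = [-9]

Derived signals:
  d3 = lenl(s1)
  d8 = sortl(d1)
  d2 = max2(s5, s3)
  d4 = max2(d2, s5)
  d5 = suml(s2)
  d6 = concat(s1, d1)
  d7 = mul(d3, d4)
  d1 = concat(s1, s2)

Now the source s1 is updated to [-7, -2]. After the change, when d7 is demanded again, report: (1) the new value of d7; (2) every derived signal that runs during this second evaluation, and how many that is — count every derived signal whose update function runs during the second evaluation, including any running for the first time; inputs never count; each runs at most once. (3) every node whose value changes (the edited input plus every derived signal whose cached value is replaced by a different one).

First demand of the output computes:
  d2 = max2(-6, -2) = -2
  d3 = lenl([3, 1]) = 2
  d4 = max2(-2, -6) = -2
  d7 = mul(2, -2) = -4

After the edit, cleaning proceeds:
  d3: a read changed (s1 [3, 1]->[-7, -2]) — executes, giving 2 — identical to its old value.
  d7: dirty, but its reads are unchanged (d3 unchanged, d4 unchanged); cached -4 stands.

Note the absorption at d3: it re-runs yet its value is the same, leaving the output's value untouched.

Demanding d7 again yields -4.
1 derived signals run: d3.
The nodes whose values change: s1.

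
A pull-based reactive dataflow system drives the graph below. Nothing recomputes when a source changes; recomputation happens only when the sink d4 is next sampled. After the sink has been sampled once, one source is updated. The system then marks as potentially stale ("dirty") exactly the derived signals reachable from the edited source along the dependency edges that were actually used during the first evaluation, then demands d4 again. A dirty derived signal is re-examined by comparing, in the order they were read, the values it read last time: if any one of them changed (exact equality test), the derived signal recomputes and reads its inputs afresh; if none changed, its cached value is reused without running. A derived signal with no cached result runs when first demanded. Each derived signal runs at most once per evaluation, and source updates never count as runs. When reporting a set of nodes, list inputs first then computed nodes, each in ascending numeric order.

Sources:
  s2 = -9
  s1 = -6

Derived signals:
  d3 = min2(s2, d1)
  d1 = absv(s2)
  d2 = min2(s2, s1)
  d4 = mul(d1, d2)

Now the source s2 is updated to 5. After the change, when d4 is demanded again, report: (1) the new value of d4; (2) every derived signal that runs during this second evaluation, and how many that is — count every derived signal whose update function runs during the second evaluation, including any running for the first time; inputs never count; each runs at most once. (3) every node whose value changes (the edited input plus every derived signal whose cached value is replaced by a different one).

New value of d4: -30.
Derived signals that run: d1, d2, d4 — 3 in total.
Values that change: s2, d1, d2, d4.

First evaluation (everything demanded from the output):
  d1 = absv(-9) = 9
  d2 = min2(-9, -6) = -9
  d4 = mul(9, -9) = -81

Propagation after the edit:
  d1: runs — s2 -9->5; result 5.
  d2: runs — s2 -9->5; result -6.
  d4: runs — d1 9->5; d2 -9->-6; result -30.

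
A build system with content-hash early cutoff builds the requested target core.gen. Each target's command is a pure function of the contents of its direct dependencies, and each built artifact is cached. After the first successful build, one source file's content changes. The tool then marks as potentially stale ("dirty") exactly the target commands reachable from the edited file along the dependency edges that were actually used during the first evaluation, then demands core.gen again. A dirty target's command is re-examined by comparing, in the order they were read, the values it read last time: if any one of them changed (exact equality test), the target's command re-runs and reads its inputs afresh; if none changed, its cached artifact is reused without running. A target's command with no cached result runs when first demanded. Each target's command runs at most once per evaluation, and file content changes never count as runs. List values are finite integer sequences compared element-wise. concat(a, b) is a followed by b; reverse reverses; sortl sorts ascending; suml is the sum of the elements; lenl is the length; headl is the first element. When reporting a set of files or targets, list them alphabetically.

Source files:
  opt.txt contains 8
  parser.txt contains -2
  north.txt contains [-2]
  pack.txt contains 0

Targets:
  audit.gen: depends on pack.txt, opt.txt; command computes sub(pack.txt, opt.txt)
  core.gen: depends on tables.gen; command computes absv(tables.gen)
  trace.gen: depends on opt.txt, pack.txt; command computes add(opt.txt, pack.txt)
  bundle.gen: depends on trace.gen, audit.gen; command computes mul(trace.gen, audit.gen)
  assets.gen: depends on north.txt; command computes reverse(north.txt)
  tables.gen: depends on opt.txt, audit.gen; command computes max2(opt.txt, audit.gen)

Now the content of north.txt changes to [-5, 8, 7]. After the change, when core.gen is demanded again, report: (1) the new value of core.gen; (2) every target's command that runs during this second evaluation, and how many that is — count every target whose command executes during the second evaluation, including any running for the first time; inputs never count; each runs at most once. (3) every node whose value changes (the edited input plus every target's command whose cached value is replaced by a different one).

New value of core.gen: 8.
Target commands that run: none — 0 in total.
Values that change: north.txt.
Key observation: north.txt is never demanded by the output, so the edit triggers no recomputation at all.

First evaluation (everything demanded from the output):
  audit.gen = sub(0, 8) = -8
  tables.gen = max2(8, -8) = 8
  core.gen = absv(8) = 8

Propagation after the edit:
  north.txt feeds no computation that the output demands — nothing is marked dirty and nothing runs.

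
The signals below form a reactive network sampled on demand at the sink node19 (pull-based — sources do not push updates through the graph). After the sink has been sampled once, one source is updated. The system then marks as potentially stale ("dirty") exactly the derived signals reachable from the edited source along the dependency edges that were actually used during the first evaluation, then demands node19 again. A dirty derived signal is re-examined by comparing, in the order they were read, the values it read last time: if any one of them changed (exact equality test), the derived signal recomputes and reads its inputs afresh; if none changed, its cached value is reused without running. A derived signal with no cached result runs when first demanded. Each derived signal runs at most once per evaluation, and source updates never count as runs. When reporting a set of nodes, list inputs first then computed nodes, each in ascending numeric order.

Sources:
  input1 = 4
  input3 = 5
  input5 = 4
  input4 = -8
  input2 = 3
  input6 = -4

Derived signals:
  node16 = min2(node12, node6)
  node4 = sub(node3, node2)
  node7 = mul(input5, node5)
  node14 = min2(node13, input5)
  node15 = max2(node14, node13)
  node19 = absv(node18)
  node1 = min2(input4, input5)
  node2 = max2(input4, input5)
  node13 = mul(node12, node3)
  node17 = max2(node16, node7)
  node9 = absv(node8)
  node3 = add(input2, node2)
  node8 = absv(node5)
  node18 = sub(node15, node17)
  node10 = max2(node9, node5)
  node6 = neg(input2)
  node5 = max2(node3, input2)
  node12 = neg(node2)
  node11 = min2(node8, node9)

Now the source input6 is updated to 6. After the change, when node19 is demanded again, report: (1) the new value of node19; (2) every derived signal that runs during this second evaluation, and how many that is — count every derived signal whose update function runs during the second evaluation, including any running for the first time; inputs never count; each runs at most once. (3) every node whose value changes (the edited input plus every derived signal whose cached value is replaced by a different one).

Initial pass — values computed on the first demand:
  node2 = max2(-8, 4) = 4
  node3 = add(3, 4) = 7
  node5 = max2(7, 3) = 7
  node6 = neg(3) = -3
  node7 = mul(4, 7) = 28
  node12 = neg(4) = -4
  node13 = mul(-4, 7) = -28
  node14 = min2(-28, 4) = -28
  node15 = max2(-28, -28) = -28
  node16 = min2(-4, -3) = -4
  node17 = max2(-4, 28) = 28
  node18 = sub(-28, 28) = -56
  node19 = absv(-56) = 56

Second demand — change propagation:
  no demanded computation ever read input6, so the edit dirties nothing and nothing runs.

The important point: nothing the output needs ever reads input6, so the edit is invisible to it.

node19 now evaluates to 56.
Run set: none (0 run).
Changed values: input6.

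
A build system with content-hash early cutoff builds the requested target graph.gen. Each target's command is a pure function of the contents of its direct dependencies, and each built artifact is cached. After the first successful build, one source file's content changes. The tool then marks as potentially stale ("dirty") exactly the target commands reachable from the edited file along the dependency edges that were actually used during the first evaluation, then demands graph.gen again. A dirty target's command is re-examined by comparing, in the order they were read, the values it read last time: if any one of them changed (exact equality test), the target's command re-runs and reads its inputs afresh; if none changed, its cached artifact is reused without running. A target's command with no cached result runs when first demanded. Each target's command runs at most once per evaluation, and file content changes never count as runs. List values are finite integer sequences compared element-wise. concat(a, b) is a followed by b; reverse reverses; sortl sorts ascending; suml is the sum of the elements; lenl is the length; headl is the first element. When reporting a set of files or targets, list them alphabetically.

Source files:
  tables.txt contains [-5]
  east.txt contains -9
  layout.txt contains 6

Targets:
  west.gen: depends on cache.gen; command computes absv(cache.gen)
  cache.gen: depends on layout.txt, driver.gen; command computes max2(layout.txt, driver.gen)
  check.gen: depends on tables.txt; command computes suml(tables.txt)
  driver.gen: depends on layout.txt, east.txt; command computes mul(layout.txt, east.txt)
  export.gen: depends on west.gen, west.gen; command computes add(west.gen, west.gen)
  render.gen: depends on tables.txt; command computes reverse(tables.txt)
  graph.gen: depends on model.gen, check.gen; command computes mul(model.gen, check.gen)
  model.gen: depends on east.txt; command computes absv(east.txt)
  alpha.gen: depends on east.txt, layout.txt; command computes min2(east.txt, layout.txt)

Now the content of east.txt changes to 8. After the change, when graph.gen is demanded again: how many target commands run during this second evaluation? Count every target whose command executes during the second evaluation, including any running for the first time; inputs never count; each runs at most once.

First evaluation (everything demanded from the output):
  check.gen = suml([-5]) = -5
  model.gen = absv(-9) = 9
  graph.gen = mul(9, -5) = -45

Propagation after the edit:
  model.gen: runs — east.txt -9->8; result 8.
  graph.gen: runs — model.gen 9->8; result -40.

Target commands that run: graph.gen, model.gen — 2 in total.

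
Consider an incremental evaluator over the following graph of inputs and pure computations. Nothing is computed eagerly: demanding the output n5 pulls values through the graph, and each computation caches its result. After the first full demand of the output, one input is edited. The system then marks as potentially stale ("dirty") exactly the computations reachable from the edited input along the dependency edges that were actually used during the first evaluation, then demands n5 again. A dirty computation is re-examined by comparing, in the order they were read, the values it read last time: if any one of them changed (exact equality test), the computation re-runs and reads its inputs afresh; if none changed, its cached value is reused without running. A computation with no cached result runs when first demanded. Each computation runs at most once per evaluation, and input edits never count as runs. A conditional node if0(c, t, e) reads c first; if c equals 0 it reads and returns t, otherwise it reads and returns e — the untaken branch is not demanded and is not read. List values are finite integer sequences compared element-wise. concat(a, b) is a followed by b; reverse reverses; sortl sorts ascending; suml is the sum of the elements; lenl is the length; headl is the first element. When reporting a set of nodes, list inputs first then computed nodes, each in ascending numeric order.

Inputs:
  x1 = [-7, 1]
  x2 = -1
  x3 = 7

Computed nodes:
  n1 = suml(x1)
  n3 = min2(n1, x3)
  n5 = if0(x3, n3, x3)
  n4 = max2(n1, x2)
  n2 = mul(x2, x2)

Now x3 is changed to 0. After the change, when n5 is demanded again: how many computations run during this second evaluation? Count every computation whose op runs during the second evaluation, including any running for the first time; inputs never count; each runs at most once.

Initial pass — values computed on the first demand:
  n5 = if0(x3=7 -> else branch x3) = 7

Second demand — change propagation:
  n1: newly demanded (no cache) — executes and yields -6.
  n3: newly demanded (no cache) — executes and yields -6.
  n5: re-runs because x3 7->0; x3 7->0; new result -6.

The important point: the flipped condition pulls in fresh nodes; n1, n3 run for the first time.

Run set: n1, n3, n5 (3 run).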